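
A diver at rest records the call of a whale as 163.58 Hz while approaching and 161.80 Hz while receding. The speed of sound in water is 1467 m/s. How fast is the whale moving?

8.0 m/s

f₁/f₂ = (v + v_s)/(v − v_s), so v_s = v · (f₁ − f₂)/(f₁ + f₂).
v_s = 1467 × (163.58 − 161.80)/(163.58 + 161.80) = 1467 × 1.78/325.38 ≈ 8.0 m/s.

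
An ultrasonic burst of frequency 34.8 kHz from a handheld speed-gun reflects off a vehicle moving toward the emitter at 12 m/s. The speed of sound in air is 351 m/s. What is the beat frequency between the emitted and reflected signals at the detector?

At the vehicle (a moving observer), f₁ = f₀ · (v + u)/v = 34.8 × 363/351 ≈ 35.99 kHz.
On reflection it acts as a source moving toward the stationary detector: f₂ = f₁ · v/(v − u) = 35.99 × 351/339 ≈ 37.26 kHz.
Equivalently f₂ = f₀ · (v + u)/(v − u).
Beat frequency (with f₀ = 34800 Hz): |f₂ − f₀| = 2u·f₀/(v − u) = 2 × 12 × 34800/339 ≈ 2464 Hz.

2464 Hz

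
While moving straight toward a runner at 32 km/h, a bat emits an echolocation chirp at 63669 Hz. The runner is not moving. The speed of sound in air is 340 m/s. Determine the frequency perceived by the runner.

65378 Hz

32 km/h = 8.889 m/s.
Only the source moves, toward the listener, so f' = f · v/(v − v_s).
f' = 63669 × 340/(340 − 8.889) = 63669 × 340/331.1 ≈ 65378 Hz.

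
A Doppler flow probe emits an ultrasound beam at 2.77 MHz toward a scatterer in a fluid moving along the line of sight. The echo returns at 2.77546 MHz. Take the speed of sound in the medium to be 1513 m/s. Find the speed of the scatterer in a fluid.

Double Doppler shift off a moving reflector: f₂ = f₀ · (v + u)/(v − u) (u > 0 toward emitter).
Rearranging, u = v · (f₂ − f₀)/(f₂ + f₀) = 1513 × 0.00546/5.54546 ≈ 1.49 m/s.
So the scatterer in a fluid is moving at 1.49 m/s toward the emitter.

1.49 m/s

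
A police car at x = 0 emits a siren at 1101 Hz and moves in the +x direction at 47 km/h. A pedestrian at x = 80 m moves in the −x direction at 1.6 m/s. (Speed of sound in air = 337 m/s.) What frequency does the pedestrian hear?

1151 Hz

47 km/h = 13.06 m/s.
The observer lies on the +x side, so the source is heading toward the observer and the observer is heading toward the source.
Both move, so f' = f · (v + v_o)/(v − v_s).
f' = 1101 × (337 + 1.6)/(337 − 13.06) = 1101 × 338.6/323.94 ≈ 1151 Hz.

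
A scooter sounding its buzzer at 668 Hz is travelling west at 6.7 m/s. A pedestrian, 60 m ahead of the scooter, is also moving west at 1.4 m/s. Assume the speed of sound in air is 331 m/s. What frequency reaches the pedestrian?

679 Hz

The pedestrian is ahead, so the scooter is moving toward it while the pedestrian is moving away from the scooter.
With source approaching and observer receding, f' = f · (v − v_o)/(v − v_s).
f' = 668 × (331 − 1.4)/(331 − 6.7) = 668 × 329.6/324.3 ≈ 679 Hz.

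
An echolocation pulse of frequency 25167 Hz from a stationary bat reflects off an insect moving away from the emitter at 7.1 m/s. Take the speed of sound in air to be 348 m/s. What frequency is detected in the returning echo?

24161 Hz

The insect first receives the wave as a moving observer: f₁ = f₀ · (v − u)/v = 25167 × (348 − 7.1)/348 ≈ 24654 Hz.
The reflection then acts as a moving source: f₂ = f₁ · v/(v + u) ≈ 24161 Hz.
Equivalently f₂ = f₀ · (v − u)/(v + u).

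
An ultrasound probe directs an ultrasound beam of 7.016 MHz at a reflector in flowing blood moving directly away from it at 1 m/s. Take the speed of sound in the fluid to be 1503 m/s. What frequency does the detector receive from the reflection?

At the reflector in flowing blood (a moving observer), f₁ = f₀ · (v − u)/v = 7.016 × 1502/1503 ≈ 7.011 MHz.
On reflection it acts as a source moving away from the stationary detector: f₂ = f₁ · v/(v + u) = 7.011 × 1503/1504 ≈ 7.007 MHz.
Equivalently f₂ = f₀ · (v − u)/(v + u).

7.007 MHz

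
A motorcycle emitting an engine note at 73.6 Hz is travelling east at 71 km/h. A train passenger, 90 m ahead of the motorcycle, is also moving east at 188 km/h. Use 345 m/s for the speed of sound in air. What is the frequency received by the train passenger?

71 km/h = 19.72 m/s; 188 km/h = 52.22 m/s.
The train passenger is ahead, so the motorcycle is moving toward it while the train passenger is moving away from the motorcycle.
Both move, so f' = f · (v − v_o)/(v − v_s).
f' = 73.6 × (345 − 52.22)/(345 − 19.72) = 73.6 × 292.78/325.28 ≈ 66 Hz.

66 Hz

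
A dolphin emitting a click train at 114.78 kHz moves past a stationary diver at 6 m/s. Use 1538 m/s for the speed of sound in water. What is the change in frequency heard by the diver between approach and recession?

Approaching: f₁ = f · v/(v − v_s) = 114.78 × 1538/1532 ≈ 115.230 kHz.
Receding: f₂ = f · v/(v + v_s) = 114.78 × 1538/1544 ≈ 114.334 kHz.
Drop: f₁ − f₂ = 2f·v·v_s/(v² − v_s²) = 2 × 114.78 × 1538 × 6/(1538² − 6²) ≈ 0.896 kHz.

0.896 kHz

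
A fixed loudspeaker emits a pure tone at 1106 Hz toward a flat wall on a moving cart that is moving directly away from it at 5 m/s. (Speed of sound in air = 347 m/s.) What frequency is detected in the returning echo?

1075 Hz

At the flat wall on a moving cart (a moving observer), f₁ = f₀ · (v − u)/v = 1106 × 342/347 ≈ 1090 Hz.
On reflection it acts as a source moving away from the stationary detector: f₂ = f₁ · v/(v + u) = 1090 × 347/352 ≈ 1075 Hz.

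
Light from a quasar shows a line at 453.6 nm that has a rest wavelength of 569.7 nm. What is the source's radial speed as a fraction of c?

0.224c

λ'/λ₀ = 0.7962 < 1 (blueshift), so the source is approaching.
λ'/λ₀ = √((1 − β)/(1 + β)) for an approaching source ⇒ β = (1 − r²)/(1 + r²) with r = λ'/λ₀.
β = (1 − 0.6339)/(1 + 0.6339) ≈ 0.224.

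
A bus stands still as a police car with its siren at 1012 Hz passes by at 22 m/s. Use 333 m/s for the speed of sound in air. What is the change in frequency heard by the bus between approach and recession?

134 Hz

Approaching: f₁ = f · v/(v − v_s) = 1012 × 333/311 ≈ 1084 Hz.
Receding: f₂ = f · v/(v + v_s) = 1012 × 333/355 ≈ 949 Hz.
Drop: f₁ − f₂ = 2f·v·v_s/(v² − v_s²) = 2 × 1012 × 333 × 22/(333² − 22²) ≈ 134 Hz.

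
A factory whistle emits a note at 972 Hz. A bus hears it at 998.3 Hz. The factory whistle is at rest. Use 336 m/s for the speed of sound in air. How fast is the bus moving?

f' > f, so the bus is approaching.
f' = f · (v + v_o)/v ⇒ v_o = v · |f'/f − 1|.
v_o = 336 × |998.3/972 − 1| = 336 × 0.02706 ≈ 9.1 m/s.

9.1 m/s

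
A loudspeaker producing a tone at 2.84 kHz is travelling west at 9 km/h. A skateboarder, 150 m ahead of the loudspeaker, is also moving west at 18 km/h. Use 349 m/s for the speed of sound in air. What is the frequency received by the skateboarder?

2.82 kHz

9 km/h = 2.5 m/s; 18 km/h = 5 m/s.
The skateboarder is ahead, so the loudspeaker is moving toward it while the skateboarder is moving away from the loudspeaker.
Both move, so f' = f · (v − v_o)/(v − v_s).
f' = 2.84 × (349 − 5)/(349 − 2.5) = 2.84 × 344/346.5 ≈ 2.82 kHz.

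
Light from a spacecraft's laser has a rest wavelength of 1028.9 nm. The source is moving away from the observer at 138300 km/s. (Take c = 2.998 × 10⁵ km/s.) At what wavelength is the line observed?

1694.6 nm

β = v/c = 138300/299800 = 0.4613.
Relativistic Doppler for wavelength: λ' = λ₀ · √((1 + β)/(1 − β)).
λ' = 1028.9 × √(1.4613/0.5387) = 1028.9 × 1.64703 ≈ 1694.6 nm.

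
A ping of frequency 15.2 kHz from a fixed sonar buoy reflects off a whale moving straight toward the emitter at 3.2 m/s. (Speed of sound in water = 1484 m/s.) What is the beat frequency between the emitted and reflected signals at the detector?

At the whale (a moving observer), f₁ = f₀ · (v + u)/v = 15.2 × 1487.2/1484 ≈ 15.2328 kHz.
On reflection it acts as a source moving toward the stationary detector: f₂ = f₁ · v/(v − u) = 15.2328 × 1484/1480.8 ≈ 15.2657 kHz.
Equivalently f₂ = f₀ · (v + u)/(v − u).
Beat frequency (with f₀ = 15200 Hz): |f₂ − f₀| = 2u·f₀/(v − u) = 2 × 3.2 × 15200/1480.8 ≈ 66 Hz.

66 Hz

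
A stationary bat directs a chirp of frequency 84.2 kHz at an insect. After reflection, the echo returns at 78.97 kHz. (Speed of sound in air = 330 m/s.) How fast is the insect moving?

Double Doppler shift off a moving reflector: f₂ = f₀ · (v + u)/(v − u) (u > 0 toward emitter).
Rearranging, u = v · (f₂ − f₀)/(f₂ + f₀) = 330 × -5.23/163.17 ≈ -10.6 m/s.
So the insect is moving at 10.6 m/s away from the emitter.

10.6 m/s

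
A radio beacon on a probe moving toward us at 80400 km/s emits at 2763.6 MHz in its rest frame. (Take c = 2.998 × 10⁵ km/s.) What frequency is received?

3638.0 MHz

β = v/c = 80400/299800 = 0.2682.
Relativistic Doppler for frequency: f' = f₀ · √((1 + β)/(1 − β)).
f' = 2763.6 × √(1.2682/0.7318) = 2763.6 × 1.31640 ≈ 3638.0 MHz.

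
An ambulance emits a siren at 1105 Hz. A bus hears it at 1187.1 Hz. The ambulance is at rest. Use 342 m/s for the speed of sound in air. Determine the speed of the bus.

f' > f, so the bus is approaching.
f' = f · (v + v_o)/v ⇒ v_o = v · |f'/f − 1|.
v_o = 342 × |1187.1/1105 − 1| = 342 × 0.0743 ≈ 25 m/s.

25 m/s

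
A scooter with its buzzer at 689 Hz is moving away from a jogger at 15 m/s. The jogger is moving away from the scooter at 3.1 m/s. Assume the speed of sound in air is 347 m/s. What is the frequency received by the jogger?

655 Hz

With source receding and observer receding, f' = f · (v − v_o)/(v + v_s).
f' = 689 × (347 − 3.1)/(347 + 15) = 689 × 343.9/362 ≈ 655 Hz.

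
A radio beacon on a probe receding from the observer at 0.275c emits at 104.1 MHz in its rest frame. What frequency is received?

78.5 MHz

Relativistic Doppler for frequency: f' = f₀ · √((1 − β)/(1 + β)).
f' = 104.1 × √(0.7250/1.2750) = 104.1 × 0.75407 ≈ 78.5 MHz.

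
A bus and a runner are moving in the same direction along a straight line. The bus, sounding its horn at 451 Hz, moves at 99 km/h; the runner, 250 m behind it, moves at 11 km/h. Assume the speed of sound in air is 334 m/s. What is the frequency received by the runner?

421 Hz

99 km/h = 27.5 m/s; 11 km/h = 3.056 m/s.
The runner is behind, so the bus is moving away from it while the runner is moving toward the bus.
With source receding and observer approaching, f' = f · (v + v_o)/(v + v_s).
f' = 451 × (334 + 3.056)/(334 + 27.5) = 451 × 337.06/361.5 ≈ 421 Hz.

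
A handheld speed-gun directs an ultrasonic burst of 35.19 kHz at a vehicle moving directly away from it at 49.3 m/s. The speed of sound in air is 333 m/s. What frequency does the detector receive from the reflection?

The vehicle first receives the wave as a moving observer: f₁ = f₀ · (v − u)/v = 35.19 × (333 − 49.3)/333 ≈ 30.0 kHz.
On reflection it acts as a source moving away from the stationary detector: f₂ = f₁ · v/(v + u) = 30.0 × 333/382.3 ≈ 26.1 kHz.
Equivalently f₂ = f₀ · (v − u)/(v + u).

26.1 kHz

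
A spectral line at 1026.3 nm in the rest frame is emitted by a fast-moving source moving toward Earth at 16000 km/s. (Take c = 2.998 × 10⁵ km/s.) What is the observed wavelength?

β = v/c = 16000/299800 = 0.0534.
Relativistic Doppler for wavelength: λ' = λ₀ · √((1 − β)/(1 + β)).
λ' = 1026.3 × √(0.9466/1.0534) = 1026.3 × 0.94798 ≈ 972.9 nm.

972.9 nm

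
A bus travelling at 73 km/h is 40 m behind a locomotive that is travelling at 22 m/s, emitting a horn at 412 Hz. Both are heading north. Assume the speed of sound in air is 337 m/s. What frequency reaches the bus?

410 Hz

73 km/h = 20.28 m/s.
The bus is behind, so the locomotive is moving away from it while the bus is moving toward the locomotive.
Both move, so f' = f · (v + v_o)/(v + v_s).
f' = 412 × (337 + 20.28)/(337 + 22) = 412 × 357.28/359 ≈ 410 Hz.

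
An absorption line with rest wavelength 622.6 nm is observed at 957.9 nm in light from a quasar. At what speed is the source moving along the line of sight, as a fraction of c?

0.406c

λ'/λ₀ = 1.5385 > 1 (redshift), so the source is receding.
λ'/λ₀ = √((1 + β)/(1 − β)) for a receding source ⇒ β = (r² − 1)/(r² + 1) with r = λ'/λ₀.
β = (2.3671 − 1)/(2.3671 + 1) ≈ 0.406.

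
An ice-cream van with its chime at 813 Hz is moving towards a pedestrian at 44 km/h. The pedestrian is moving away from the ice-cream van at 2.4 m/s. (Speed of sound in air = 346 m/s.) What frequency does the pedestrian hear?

44 km/h = 12.22 m/s.
General Doppler shift: f' = f · (v − v_o)/(v − v_s).
f' = 813 × (346 − 2.4)/(346 − 12.22) = 813 × 343.6/333.78 ≈ 837 Hz.

837 Hz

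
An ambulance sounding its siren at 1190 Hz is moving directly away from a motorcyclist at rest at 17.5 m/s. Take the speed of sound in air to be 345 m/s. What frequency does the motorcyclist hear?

Only the source moves, away from the listener, so f' = f · v/(v + v_s).
f' = 1190 × 345/(345 + 17.5) = 1190 × 345/362.5 ≈ 1133 Hz.

1133 Hz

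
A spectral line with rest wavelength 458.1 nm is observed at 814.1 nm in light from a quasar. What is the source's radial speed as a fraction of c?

0.519

λ'/λ₀ = 1.7771 > 1 (redshift), so the source is receding.
λ'/λ₀ = √((1 + β)/(1 − β)) for a receding source ⇒ β = (r² − 1)/(r² + 1) with r = λ'/λ₀.
β = (3.1582 − 1)/(3.1582 + 1) ≈ 0.519.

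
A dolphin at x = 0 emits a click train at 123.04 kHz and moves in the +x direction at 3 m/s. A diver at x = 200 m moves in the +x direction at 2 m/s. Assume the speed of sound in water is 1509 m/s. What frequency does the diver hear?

123.1 kHz

The observer lies on the +x side, so the source is heading toward the observer and the observer is heading away from the source.
Both move, so f' = f · (v − v_o)/(v − v_s).
f' = 123.04 × (1509 − 2)/(1509 − 3) = 123.04 × 1507/1506 ≈ 123.1 kHz.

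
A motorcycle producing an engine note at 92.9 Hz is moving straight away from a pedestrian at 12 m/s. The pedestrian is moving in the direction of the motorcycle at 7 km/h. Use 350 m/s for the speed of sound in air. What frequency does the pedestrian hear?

90 Hz

7 km/h = 1.944 m/s.
Both move, so f' = f · (v + v_o)/(v + v_s).
f' = 92.9 × (350 + 1.944)/(350 + 12) = 92.9 × 351.94/362 ≈ 90 Hz.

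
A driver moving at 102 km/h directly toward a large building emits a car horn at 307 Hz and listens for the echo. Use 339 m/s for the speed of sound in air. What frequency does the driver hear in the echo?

363 Hz

102 km/h = 28.33 m/s.
The large building receives the sound from a moving source: f₁ = f₀ · v/(v − v_e) = 307 × 339/310.67 ≈ 335 Hz.
On the return leg the driver is a moving observer: f₂ = f₁ · (v + v_e)/v = 335 × 367.33/339 ≈ 363 Hz.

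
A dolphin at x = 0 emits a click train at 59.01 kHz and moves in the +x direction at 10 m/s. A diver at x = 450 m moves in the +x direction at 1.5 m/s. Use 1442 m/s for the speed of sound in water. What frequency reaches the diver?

59.4 kHz

The observer lies on the +x side, so the source is heading toward the observer and the observer is heading away from the source.
With source approaching and observer receding, f' = f · (v − v_o)/(v − v_s).
f' = 59.01 × (1442 − 1.5)/(1442 − 10) = 59.01 × 1440.5/1432 ≈ 59.4 kHz.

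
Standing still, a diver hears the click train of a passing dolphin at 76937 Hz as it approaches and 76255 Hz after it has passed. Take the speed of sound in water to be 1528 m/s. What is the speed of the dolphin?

6.8 m/s

f₁/f₂ = (v + v_s)/(v − v_s), so v_s = v · (f₁ − f₂)/(f₁ + f₂).
v_s = 1528 × (76937 − 76255)/(76937 + 76255) = 1528 × 682/153192 ≈ 6.8 m/s.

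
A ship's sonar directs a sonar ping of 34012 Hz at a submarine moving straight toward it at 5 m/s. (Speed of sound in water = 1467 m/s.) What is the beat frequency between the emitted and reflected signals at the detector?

233 Hz

The submarine first receives the wave as a moving observer: f₁ = f₀ · (v + u)/v = 34012 × (1467 + 5)/1467 ≈ 34128 Hz.
The reflection then acts as a moving source: f₂ = f₁ · v/(v − u) ≈ 34245 Hz.
Beat frequency: |f₂ − f₀| = 2u·f₀/(v − u) = 2 × 5 × 34012/1462 ≈ 233 Hz.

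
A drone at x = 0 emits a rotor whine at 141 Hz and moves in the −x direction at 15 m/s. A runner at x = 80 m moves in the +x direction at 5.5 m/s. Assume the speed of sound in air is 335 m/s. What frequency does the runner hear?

The observer lies on the +x side, so the source is heading away from the observer and the observer is heading away from the source.
With source receding and observer receding, f' = f · (v − v_o)/(v + v_s).
f' = 141 × (335 − 5.5)/(335 + 15) = 141 × 329.5/350 ≈ 133 Hz.

133 Hz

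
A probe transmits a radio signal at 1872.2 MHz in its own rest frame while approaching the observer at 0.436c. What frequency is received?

2987.4 MHz

Relativistic Doppler for frequency: f' = f₀ · √((1 + β)/(1 − β)).
f' = 1872.2 × √(1.4360/0.5640) = 1872.2 × 1.59565 ≈ 2987.4 MHz.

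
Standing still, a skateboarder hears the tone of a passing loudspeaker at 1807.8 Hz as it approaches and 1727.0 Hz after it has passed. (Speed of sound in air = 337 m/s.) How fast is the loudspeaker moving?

7.7 m/s

f₁/f₂ = (v + v_s)/(v − v_s), so v_s = v · (f₁ − f₂)/(f₁ + f₂).
v_s = 337 × (1807.8 − 1727.0)/(1807.8 + 1727.0) = 337 × 80.8/3534.8 ≈ 7.7 m/s.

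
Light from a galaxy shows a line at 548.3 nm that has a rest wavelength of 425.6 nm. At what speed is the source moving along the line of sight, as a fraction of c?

0.248

λ'/λ₀ = 1.2883 > 1 (redshift), so the source is receding.
λ'/λ₀ = √((1 + β)/(1 − β)) for a receding source ⇒ β = (r² − 1)/(r² + 1) with r = λ'/λ₀.
β = (1.6597 − 1)/(1.6597 + 1) ≈ 0.248.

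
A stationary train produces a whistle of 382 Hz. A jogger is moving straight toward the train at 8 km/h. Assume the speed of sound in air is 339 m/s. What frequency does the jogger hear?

8 km/h = 2.222 m/s.
Only the observer moves, toward the source, so f' = f · (v + v_o)/v.
f' = 382 × (339 + 2.222)/339 = 382 × 341.22/339 ≈ 385 Hz.

385 Hz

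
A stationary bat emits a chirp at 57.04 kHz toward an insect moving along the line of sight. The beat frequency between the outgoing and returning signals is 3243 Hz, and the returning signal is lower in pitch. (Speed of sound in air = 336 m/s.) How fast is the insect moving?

Double Doppler shift off a moving reflector: f₂ = f₀ · (v + u)/(v − u) (u > 0 toward emitter).
Returning signal is lower, so f₂ = f₀ − Δf = 57040 − 3243 = 53797 Hz.
Rearranging, u = v · (f₂ − f₀)/(f₂ + f₀) = 336 × -3243/110837 ≈ -9.8 m/s.
So the insect is moving at 9.8 m/s away from the emitter.

9.8 m/s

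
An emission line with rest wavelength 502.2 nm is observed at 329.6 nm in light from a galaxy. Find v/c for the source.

λ'/λ₀ = 0.6563 < 1 (blueshift), so the source is approaching.
λ'/λ₀ = √((1 − β)/(1 + β)) for an approaching source ⇒ β = (1 − r²)/(1 + r²) with r = λ'/λ₀.
β = (1 − 0.4307)/(1 + 0.4307) ≈ 0.398.

0.398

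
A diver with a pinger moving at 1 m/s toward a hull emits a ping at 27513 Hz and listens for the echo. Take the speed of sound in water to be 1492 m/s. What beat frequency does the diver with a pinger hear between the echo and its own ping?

The hull receives the sound from a moving source: f₁ = f₀ · v/(v − v_e) = 27513 × 1492/1491 ≈ 27531.5 Hz.
On the return leg the diver with a pinger is a moving observer: f₂ = f₁ · (v + v_e)/v = 27531.5 × 1493/1492 ≈ 27549.9 Hz.
Equivalently f₂ = f₀ · (v + v_e)/(v − v_e).
Beat against the emitted tone: |f₂ − f₀| = 2v_e·f₀/(v − v_e) = 2 × 1 × 27513/1491 ≈ 36.9 Hz.

36.9 Hz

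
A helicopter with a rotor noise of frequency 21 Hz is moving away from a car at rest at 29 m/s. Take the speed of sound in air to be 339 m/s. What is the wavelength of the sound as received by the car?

17.52 m

Only the source moves, away from the listener, so f' = f · v/(v + v_s).
f' = 21 × 339/(339 + 29) ≈ 19.3 Hz.
λ' = v/f' = 339/19.3451 ≈ 17.52 m.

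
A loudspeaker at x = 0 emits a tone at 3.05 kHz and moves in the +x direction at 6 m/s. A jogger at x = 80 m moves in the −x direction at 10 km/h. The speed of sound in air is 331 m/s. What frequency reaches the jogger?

10 km/h = 2.778 m/s.
The observer lies on the +x side, so the source is heading toward the observer and the observer is heading toward the source.
Both move, so f' = f · (v + v_o)/(v − v_s).
f' = 3.05 × (331 + 2.778)/(331 − 6) = 3.05 × 333.78/325 ≈ 3.13 kHz.

3.13 kHz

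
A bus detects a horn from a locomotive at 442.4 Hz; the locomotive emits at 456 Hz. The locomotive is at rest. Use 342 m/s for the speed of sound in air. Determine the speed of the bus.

10.2 m/s

f' < f, so the bus is receding.
f' = f · (v − v_o)/v ⇒ v_o = v · |f'/f − 1|.
v_o = 342 × |442.4/456 − 1| = 342 × 0.02982 ≈ 10.2 m/s.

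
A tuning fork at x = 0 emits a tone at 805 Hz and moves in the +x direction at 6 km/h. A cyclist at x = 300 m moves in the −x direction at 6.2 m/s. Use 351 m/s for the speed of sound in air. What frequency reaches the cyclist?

6 km/h = 1.667 m/s.
The observer lies on the +x side, so the source is heading toward the observer and the observer is heading toward the source.
General Doppler shift: f' = f · (v + v_o)/(v − v_s).
f' = 805 × (351 + 6.2)/(351 − 1.667) = 805 × 357.2/349.33 ≈ 823 Hz.

823 Hz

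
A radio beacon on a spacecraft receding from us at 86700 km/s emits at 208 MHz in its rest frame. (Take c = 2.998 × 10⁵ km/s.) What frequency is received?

β = v/c = 86700/299800 = 0.2892.
Relativistic Doppler for frequency: f' = f₀ · √((1 − β)/(1 + β)).
f' = 208 × √(0.7108/1.2892) = 208 × 0.74254 ≈ 154.4 MHz.

154.4 MHz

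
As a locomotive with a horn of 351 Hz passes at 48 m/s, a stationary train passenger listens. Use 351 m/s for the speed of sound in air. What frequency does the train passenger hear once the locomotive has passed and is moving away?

Receding: f₂ = f · v/(v + v_s) = 351 × 351/399 ≈ 309 Hz.

309 Hz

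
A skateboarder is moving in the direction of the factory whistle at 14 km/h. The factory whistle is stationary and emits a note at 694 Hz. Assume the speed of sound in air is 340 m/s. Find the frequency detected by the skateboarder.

702 Hz

14 km/h = 3.889 m/s.
Moving observer, stationary source: f' = f · (v + v_o)/v.
f' = 694 × (340 + 3.889)/340 = 694 × 343.89/340 ≈ 702 Hz.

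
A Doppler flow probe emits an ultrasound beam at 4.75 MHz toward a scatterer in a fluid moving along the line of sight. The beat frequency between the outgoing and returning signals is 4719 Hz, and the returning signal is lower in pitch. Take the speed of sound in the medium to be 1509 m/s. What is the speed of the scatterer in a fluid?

0.75 m/s

Double Doppler shift off a moving reflector: f₂ = f₀ · (v + u)/(v − u) (u > 0 toward emitter).
Returning signal is lower, so f₂ = f₀ − Δf = 4750000 − 4719 = 4745281 Hz.
Rearranging, u = v · (f₂ − f₀)/(f₂ + f₀) = 1509 × -4719/9495281 ≈ -0.75 m/s.
So the scatterer in a fluid is moving at 0.75 m/s away from the emitter.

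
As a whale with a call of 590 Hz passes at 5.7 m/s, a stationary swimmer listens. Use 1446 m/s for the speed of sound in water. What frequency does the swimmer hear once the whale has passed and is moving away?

588 Hz

Receding: f₂ = f · v/(v + v_s) = 590 × 1446/1451.7 ≈ 588 Hz.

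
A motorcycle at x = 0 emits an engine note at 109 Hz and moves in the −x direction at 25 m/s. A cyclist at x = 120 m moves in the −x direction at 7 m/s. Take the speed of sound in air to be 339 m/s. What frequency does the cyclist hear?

104 Hz

The observer lies on the +x side, so the source is heading away from the observer and the observer is heading toward the source.
General Doppler shift: f' = f · (v + v_o)/(v + v_s).
f' = 109 × (339 + 7)/(339 + 25) = 109 × 346/364 ≈ 104 Hz.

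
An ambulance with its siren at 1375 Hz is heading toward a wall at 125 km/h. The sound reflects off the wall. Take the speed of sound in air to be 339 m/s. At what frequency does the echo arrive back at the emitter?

125 km/h = 34.72 m/s.
The wall receives the sound from a moving source: f₁ = f₀ · v/(v − v_e) = 1375 × 339/304.28 ≈ 1532 Hz.
On the return leg the ambulance is a moving observer: f₂ = f₁ · (v + v_e)/v = 1532 × 373.72/339 ≈ 1689 Hz.

1689 Hz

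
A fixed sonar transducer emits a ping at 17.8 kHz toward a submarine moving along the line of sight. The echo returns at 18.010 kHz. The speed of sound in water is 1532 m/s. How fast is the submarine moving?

9.0 m/s

Double Doppler shift off a moving reflector: f₂ = f₀ · (v + u)/(v − u) (u > 0 toward emitter).
Rearranging, u = v · (f₂ − f₀)/(f₂ + f₀) = 1532 × 0.210/35.810 ≈ 9.0 m/s.
So the submarine is moving at 9.0 m/s toward the emitter.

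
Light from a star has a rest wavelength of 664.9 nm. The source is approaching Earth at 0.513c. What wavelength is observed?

Relativistic Doppler for wavelength: λ' = λ₀ · √((1 − β)/(1 + β)).
λ' = 664.9 × √(0.4870/1.5130) = 664.9 × 0.56734 ≈ 377.2 nm.

377.2 nm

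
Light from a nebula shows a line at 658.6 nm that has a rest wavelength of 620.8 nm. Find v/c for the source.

0.059

λ'/λ₀ = 1.0609 > 1 (redshift), so the source is receding.
λ'/λ₀ = √((1 + β)/(1 − β)) for a receding source ⇒ β = (r² − 1)/(r² + 1) with r = λ'/λ₀.
β = (1.1255 − 1)/(1.1255 + 1) ≈ 0.059.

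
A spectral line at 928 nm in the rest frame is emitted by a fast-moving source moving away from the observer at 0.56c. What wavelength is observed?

1747.4 nm

Relativistic Doppler for wavelength: λ' = λ₀ · √((1 + β)/(1 − β)).
λ' = 928 × √(1.5600/0.4400) = 928 × 1.88294 ≈ 1747.4 nm.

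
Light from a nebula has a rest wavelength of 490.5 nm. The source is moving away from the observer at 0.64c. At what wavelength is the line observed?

1046.9 nm

Relativistic Doppler for wavelength: λ' = λ₀ · √((1 + β)/(1 − β)).
λ' = 490.5 × √(1.6400/0.3600) = 490.5 × 2.13437 ≈ 1046.9 nm.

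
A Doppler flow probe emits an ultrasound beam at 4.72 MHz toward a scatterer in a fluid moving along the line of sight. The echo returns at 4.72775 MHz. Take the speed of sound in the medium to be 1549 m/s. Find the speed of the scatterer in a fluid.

Double Doppler shift off a moving reflector: f₂ = f₀ · (v + u)/(v − u) (u > 0 toward emitter).
Rearranging, u = v · (f₂ − f₀)/(f₂ + f₀) = 1549 × 0.00775/9.44775 ≈ 1.27 m/s.
So the scatterer in a fluid is moving at 1.27 m/s toward the emitter.

1.27 m/s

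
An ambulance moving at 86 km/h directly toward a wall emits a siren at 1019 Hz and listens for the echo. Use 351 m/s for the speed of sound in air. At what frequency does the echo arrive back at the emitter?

1168 Hz

86 km/h = 23.89 m/s.
The wall receives the sound from a moving source: f₁ = f₀ · v/(v − v_e) = 1019 × 351/327.11 ≈ 1093 Hz.
On the return leg the ambulance is a moving observer: f₂ = f₁ · (v + v_e)/v = 1093 × 374.89/351 ≈ 1168 Hz.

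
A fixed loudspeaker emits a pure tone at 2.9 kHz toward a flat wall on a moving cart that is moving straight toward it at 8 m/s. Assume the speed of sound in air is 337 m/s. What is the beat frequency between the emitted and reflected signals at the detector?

141 Hz

At the flat wall on a moving cart (a moving observer), f₁ = f₀ · (v + u)/v = 2.9 × 345/337 ≈ 2.9688 kHz.
The reflection then acts as a moving source: f₂ = f₁ · v/(v − u) ≈ 3.0410 kHz.
Beat frequency (with f₀ = 2900 Hz): |f₂ − f₀| = 2u·f₀/(v − u) = 2 × 8 × 2900/329 ≈ 141 Hz.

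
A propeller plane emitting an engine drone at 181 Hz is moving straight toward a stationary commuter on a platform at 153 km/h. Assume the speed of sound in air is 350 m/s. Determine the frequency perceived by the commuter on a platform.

206 Hz

153 km/h = 42.5 m/s.
Only the source moves, toward the listener, so f' = f · v/(v − v_s).
f' = 181 × 350/(350 − 42.5) = 181 × 350/307.5 ≈ 206 Hz.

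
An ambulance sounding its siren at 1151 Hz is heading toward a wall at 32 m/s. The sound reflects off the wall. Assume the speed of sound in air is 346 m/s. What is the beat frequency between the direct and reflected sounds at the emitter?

The wall receives the sound from a moving source: f₁ = f₀ · v/(v − v_e) = 1151 × 346/314 ≈ 1268 Hz.
On the return leg the ambulance is a moving observer: f₂ = f₁ · (v + v_e)/v = 1268 × 378/346 ≈ 1386 Hz.
Equivalently f₂ = f₀ · (v + v_e)/(v − v_e).
Beat against the emitted tone: |f₂ − f₀| = 2v_e·f₀/(v − v_e) = 2 × 32 × 1151/314 ≈ 235 Hz.

235 Hz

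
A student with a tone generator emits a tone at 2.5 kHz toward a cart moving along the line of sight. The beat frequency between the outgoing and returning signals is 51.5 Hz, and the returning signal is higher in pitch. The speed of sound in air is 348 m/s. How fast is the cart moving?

Double Doppler shift off a moving reflector: f₂ = f₀ · (v + u)/(v − u) (u > 0 toward emitter).
Returning signal is higher, so f₂ = f₀ + Δf = 2500 + 51.5 = 2551.5 Hz.
Rearranging, u = v · (f₂ − f₀)/(f₂ + f₀) = 348 × 51.5/5051.5 ≈ 3.5 m/s.
So the cart is moving at 3.5 m/s toward the emitter.

3.5 m/s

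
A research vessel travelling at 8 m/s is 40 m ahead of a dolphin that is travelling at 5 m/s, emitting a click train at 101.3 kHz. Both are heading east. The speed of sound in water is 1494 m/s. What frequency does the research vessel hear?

The research vessel is ahead, so the dolphin is moving toward it while the research vessel is moving away from the dolphin.
Both move, so f' = f · (v − v_o)/(v − v_s).
f' = 101.3 × (1494 − 8)/(1494 − 5) = 101.3 × 1486/1489 ≈ 101.1 kHz.

101.1 kHz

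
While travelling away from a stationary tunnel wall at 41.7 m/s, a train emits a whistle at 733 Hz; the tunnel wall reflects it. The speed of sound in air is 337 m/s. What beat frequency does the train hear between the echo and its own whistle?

The tunnel wall receives the sound from a moving source: f₁ = f₀ · v/(v + v_e) = 733 × 337/378.7 ≈ 652.3 Hz.
On the return leg the train is a moving observer: f₂ = f₁ · (v − v_e)/v = 652.3 × 295.3/337 ≈ 571.6 Hz.
Beat against the emitted tone: |f₂ − f₀| = 2v_e·f₀/(v + v_e) = 2 × 41.7 × 733/378.7 ≈ 161 Hz.

161 Hz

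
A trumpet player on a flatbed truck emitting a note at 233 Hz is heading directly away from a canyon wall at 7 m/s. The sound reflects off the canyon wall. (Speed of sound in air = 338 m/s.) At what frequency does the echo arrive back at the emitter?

224 Hz

The canyon wall receives the sound from a moving source: f₁ = f₀ · v/(v + v_e) = 233 × 338/345 ≈ 228 Hz.
On the return leg the trumpet player on a flatbed truck is a moving observer: f₂ = f₁ · (v − v_e)/v = 228 × 331/338 ≈ 224 Hz.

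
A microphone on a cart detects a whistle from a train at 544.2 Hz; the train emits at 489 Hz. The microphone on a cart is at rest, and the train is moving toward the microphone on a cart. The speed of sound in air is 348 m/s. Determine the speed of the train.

35 m/s

f' = f · v/(v − v_s) ⇒ v_s = v · |1 − f/f'|.
v_s = 348 × |1 − 489/544.2| = 348 × 0.1014 ≈ 35 m/s.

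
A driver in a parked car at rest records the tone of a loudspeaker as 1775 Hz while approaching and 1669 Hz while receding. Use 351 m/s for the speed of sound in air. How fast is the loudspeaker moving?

10.8 m/s

f₁/f₂ = (v + v_s)/(v − v_s), so v_s = v · (f₁ − f₂)/(f₁ + f₂).
v_s = 351 × (1775 − 1669)/(1775 + 1669) = 351 × 106/3444 ≈ 10.8 m/s.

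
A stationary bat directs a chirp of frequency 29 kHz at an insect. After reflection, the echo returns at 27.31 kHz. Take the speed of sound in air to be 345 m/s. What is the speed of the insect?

Double Doppler shift off a moving reflector: f₂ = f₀ · (v + u)/(v − u) (u > 0 toward emitter).
Rearranging, u = v · (f₂ − f₀)/(f₂ + f₀) = 345 × -1.69/56.31 ≈ -10.4 m/s.
So the insect is moving at 10.4 m/s away from the emitter.

10.4 m/s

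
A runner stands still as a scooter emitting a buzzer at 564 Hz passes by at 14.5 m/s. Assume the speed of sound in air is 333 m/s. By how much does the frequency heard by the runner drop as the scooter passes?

Approaching: f₁ = f · v/(v − v_s) = 564 × 333/318.5 ≈ 589.7 Hz.
Receding: f₂ = f · v/(v + v_s) = 564 × 333/347.5 ≈ 540.5 Hz.
Drop: f₁ − f₂ = 2f·v·v_s/(v² − v_s²) = 2 × 564 × 333 × 14.5/(333² − 14.5²) ≈ 49.2 Hz.

49.2 Hz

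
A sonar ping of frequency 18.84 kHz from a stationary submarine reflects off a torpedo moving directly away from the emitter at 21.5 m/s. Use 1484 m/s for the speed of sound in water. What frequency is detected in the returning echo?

18.30 kHz

At the torpedo (a moving observer), f₁ = f₀ · (v − u)/v = 18.84 × 1462.5/1484 ≈ 18.57 kHz.
The reflection then acts as a moving source: f₂ = f₁ · v/(v + u) ≈ 18.30 kHz.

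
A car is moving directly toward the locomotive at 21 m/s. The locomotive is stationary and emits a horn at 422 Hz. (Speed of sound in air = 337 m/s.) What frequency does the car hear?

Only the observer moves, toward the source, so f' = f · (v + v_o)/v.
f' = 422 × (337 + 21)/337 = 422 × 358/337 ≈ 448 Hz.

448 Hz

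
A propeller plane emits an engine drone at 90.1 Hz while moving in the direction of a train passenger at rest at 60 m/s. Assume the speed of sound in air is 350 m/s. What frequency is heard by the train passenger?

With the source moving toward a stationary observer, f' = f · v/(v − v_s).
f' = 90.1 × 350/(350 − 60) = 90.1 × 350/290 ≈ 109 Hz.

109 Hz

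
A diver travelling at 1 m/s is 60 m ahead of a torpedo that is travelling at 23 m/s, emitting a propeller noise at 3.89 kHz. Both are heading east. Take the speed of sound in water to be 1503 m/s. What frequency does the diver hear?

The diver is ahead, so the torpedo is moving toward it while the diver is moving away from the torpedo.
General Doppler shift: f' = f · (v − v_o)/(v − v_s).
f' = 3.89 × (1503 − 1)/(1503 − 23) = 3.89 × 1502/1480 ≈ 3.95 kHz.

3.95 kHz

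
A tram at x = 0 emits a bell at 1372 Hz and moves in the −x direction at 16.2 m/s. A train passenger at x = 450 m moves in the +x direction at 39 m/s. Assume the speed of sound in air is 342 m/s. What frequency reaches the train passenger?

The observer lies on the +x side, so the source is heading away from the observer and the observer is heading away from the source.
General Doppler shift: f' = f · (v − v_o)/(v + v_s).
f' = 1372 × (342 − 39)/(342 + 16.2) = 1372 × 303/358.2 ≈ 1161 Hz.

1161 Hz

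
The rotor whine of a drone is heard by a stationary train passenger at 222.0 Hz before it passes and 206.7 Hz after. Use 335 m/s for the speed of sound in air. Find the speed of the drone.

12.0 m/s

f₁/f₂ = (v + v_s)/(v − v_s), so v_s = v · (f₁ − f₂)/(f₁ + f₂).
v_s = 335 × (222.0 − 206.7)/(222.0 + 206.7) = 335 × 15.3/428.7 ≈ 12.0 m/s.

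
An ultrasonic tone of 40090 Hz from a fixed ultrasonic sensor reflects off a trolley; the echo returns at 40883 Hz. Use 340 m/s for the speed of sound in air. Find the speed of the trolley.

Double Doppler shift off a moving reflector: f₂ = f₀ · (v + u)/(v − u) (u > 0 toward emitter).
Rearranging, u = v · (f₂ − f₀)/(f₂ + f₀) = 340 × 793/80973 ≈ 3.3 m/s.
So the trolley is moving at 3.3 m/s toward the emitter.

3.3 m/s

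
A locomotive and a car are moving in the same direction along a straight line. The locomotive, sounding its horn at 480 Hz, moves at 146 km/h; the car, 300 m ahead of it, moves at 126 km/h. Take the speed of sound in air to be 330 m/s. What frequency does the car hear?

489 Hz

146 km/h = 40.56 m/s; 126 km/h = 35 m/s.
The car is ahead, so the locomotive is moving toward it while the car is moving away from the locomotive.
With source approaching and observer receding, f' = f · (v − v_o)/(v − v_s).
f' = 480 × (330 − 35)/(330 − 40.56) = 480 × 295/289.44 ≈ 489 Hz.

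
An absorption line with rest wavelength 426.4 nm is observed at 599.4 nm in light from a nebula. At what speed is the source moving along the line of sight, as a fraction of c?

0.328

λ'/λ₀ = 1.4057 > 1 (redshift), so the source is receding.
λ'/λ₀ = √((1 + β)/(1 − β)) for a receding source ⇒ β = (r² − 1)/(r² + 1) with r = λ'/λ₀.
β = (1.9761 − 1)/(1.9761 + 1) ≈ 0.328.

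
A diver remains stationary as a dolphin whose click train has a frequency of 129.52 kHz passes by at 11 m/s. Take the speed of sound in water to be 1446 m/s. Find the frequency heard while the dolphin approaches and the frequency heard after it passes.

Approaching: f₁ = f · v/(v − v_s) = 129.52 × 1446/1435 ≈ 130.5 kHz.
Receding: f₂ = f · v/(v + v_s) = 129.52 × 1446/1457 ≈ 128.5 kHz.

130.5 kHz approaching; 128.5 kHz receding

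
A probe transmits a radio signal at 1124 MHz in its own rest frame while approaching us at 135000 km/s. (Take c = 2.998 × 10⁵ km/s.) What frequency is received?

1825.7 MHz

β = v/c = 135000/299800 = 0.4503.
Relativistic Doppler for frequency: f' = f₀ · √((1 + β)/(1 − β)).
f' = 1124 × √(1.4503/0.5497) = 1124 × 1.62430 ≈ 1825.7 MHz.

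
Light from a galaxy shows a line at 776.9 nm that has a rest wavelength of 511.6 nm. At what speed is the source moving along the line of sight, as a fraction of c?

0.395c

λ'/λ₀ = 1.5186 > 1 (redshift), so the source is receding.
λ'/λ₀ = √((1 + β)/(1 − β)) for a receding source ⇒ β = (r² − 1)/(r² + 1) with r = λ'/λ₀.
β = (2.3061 − 1)/(2.3061 + 1) ≈ 0.395.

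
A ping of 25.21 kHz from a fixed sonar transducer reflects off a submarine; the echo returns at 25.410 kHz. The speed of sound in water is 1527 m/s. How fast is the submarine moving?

Double Doppler shift off a moving reflector: f₂ = f₀ · (v + u)/(v − u) (u > 0 toward emitter).
Rearranging, u = v · (f₂ − f₀)/(f₂ + f₀) = 1527 × 0.200/50.620 ≈ 6.0 m/s.
So the submarine is moving at 6.0 m/s toward the emitter.

6.0 m/s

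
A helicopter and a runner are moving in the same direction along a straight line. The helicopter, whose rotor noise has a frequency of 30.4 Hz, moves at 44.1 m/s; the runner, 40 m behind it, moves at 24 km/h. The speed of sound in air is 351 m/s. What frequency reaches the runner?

24 km/h = 6.667 m/s.
The runner is behind, so the helicopter is moving away from it while the runner is moving toward the helicopter.
General Doppler shift: f' = f · (v + v_o)/(v + v_s).
f' = 30.4 × (351 + 6.667)/(351 + 44.1) = 30.4 × 357.67/395.1 ≈ 27.5 Hz.

27.5 Hz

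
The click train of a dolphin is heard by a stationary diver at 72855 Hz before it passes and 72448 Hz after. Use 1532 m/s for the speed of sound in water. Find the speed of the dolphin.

f₁/f₂ = (v + v_s)/(v − v_s), so v_s = v · (f₁ − f₂)/(f₁ + f₂).
v_s = 1532 × (72855 − 72448)/(72855 + 72448) = 1532 × 407/145303 ≈ 4.3 m/s.

4.3 m/s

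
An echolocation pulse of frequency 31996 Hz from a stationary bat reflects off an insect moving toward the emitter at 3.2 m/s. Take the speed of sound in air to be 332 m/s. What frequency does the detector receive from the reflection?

32619 Hz

At the insect (a moving observer), f₁ = f₀ · (v + u)/v = 31996 × 335.2/332 ≈ 32304 Hz.
On reflection it acts as a source moving toward the stationary detector: f₂ = f₁ · v/(v − u) = 32304 × 332/328.8 ≈ 32619 Hz.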